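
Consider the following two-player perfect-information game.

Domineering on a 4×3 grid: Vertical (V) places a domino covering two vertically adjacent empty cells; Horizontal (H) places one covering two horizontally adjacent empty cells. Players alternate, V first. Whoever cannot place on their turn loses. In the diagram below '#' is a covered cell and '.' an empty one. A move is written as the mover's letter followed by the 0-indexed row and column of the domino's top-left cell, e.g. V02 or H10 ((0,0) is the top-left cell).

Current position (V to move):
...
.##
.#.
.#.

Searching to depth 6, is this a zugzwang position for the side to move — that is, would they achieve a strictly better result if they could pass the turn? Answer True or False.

zugzwang(.../.##/.#./.#., V) = False

[.../.##/.#./.#.] V move#1: V00:+1/#../###/.#./.#.*, V10:+1/.../###/##./.#., V20:+1/.../.##/##./##., V22:+1/.../.##/.##/.##
[#../###/.#./.#.] H move#2: H01:-1/###/###/.#./.#.*
[###/###/.#./.#.] V move#3: V20:+1/###/###/##./##.*, V22:+1/###/###/.##/.##
[###/###/##./##.] end (terminal -1, H#4); searched .../.##/.#./.#. to 6
suppose V passes — search the same position with H to move:
pass> [.../.##/.#./.#.] H move#1: H00:-1/##./.##/.#./.#.*, H01:-1/.##/.##/.#./.#.
pass> [##./.##/.#./.#.] V move#2: V10:+1/##./###/##./.#.*, V20:+1/##./.##/##./##., V22:+1/##./.##/.##/.##
pass> [##./###/##./.#.] end (terminal -1, H#3); searched .../.##/.#./.#. to 6
for V: play +1, pass +1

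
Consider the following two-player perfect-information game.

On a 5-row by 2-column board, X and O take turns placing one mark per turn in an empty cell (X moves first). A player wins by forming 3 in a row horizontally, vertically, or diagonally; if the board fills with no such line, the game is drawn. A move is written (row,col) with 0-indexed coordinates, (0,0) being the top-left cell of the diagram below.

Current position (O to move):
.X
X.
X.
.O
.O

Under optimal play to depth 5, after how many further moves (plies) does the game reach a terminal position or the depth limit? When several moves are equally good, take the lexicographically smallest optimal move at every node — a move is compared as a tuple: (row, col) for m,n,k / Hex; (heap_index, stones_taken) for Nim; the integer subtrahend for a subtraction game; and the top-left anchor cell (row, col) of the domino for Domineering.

PV length from [.X/X./X./.O/.O]: 1 ply

[.X/X./X./.O/.O] O move#1: (0,0):-1/OX/X./X./.O/.O, (1,1):-1/.X/XO/X./.O/.O, (2,1):+1/.X/X./XO/.O/.O*, (3,0):-1/.X/X./X./OO/.O, (4,0):-1/.X/X./X./.O/OO
[.X/X./XO/.O/.O] end (terminal -1, X#2); searched .X/X./X./.O/.O to 5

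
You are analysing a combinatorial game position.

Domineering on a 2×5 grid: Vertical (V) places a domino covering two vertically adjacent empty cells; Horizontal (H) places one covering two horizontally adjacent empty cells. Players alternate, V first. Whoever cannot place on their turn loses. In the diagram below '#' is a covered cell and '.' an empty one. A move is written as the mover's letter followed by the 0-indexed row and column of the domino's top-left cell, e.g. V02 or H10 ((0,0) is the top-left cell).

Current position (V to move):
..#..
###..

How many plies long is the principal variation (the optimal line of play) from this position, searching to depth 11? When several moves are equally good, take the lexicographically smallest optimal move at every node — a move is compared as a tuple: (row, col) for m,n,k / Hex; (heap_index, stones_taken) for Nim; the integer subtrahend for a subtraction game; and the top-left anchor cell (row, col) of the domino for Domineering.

PV length from [..#../###..]: 3 plies

ply 1, V at ..#../###.. | V03=+1→..##./####.*; V04=+1→..#.#/###.#
ply 2, H at ..##./####. | H00=-1→####./####.*
ply 3, V at ####./####. | V04=+1→#####/#####*
ply 4: #####/##### is terminal -1 (H); from ..#../###.. depth 11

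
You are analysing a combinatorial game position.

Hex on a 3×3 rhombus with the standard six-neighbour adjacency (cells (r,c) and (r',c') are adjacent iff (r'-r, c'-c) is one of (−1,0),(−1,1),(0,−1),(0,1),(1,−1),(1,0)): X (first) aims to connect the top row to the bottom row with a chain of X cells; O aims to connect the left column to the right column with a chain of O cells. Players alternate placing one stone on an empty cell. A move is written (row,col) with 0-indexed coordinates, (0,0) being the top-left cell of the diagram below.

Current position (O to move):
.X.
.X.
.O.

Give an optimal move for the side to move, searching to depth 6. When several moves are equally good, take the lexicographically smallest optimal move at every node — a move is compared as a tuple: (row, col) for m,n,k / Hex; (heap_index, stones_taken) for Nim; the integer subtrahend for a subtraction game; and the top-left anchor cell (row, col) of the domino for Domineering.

[.X./.X./.O.] O move#1: (0,0):-1/OX./.X./.O., (0,2):-1/.XO/.X./.O., (1,0):-1/.X./OX./.O., (1,2):-1/.X./.XO/.O., (2,0):+1/.X./.X./OO.*, (2,2):-1/.X./.X./.OO
[.X./.X./OO.] X move#2: (0,0):-1/XX./.X./OO.*, (0,2):-1/.XX/.X./OO., (1,0):-1/.X./XX./OO., (1,2):-1/.X./.XX/OO., (2,2):-1/.X./.X./OOX
[XX./.X./OO.] O move#3: (0,2):+1/XXO/.X./OO.*, (1,0):+1/XX./OX./OO., (1,2):+1/XX./.XO/OO., (2,2):+1/XX./.X./OOO
[XXO/.X./OO.] X move#4: (1,0):-1/XXO/XX./OO.*, (1,2):-1/XXO/.XX/OO., (2,2):-1/XXO/.X./OOX
[XXO/XX./OO.] O move#5: (1,2):+1/XXO/XXO/OO.*, (2,2):+1/XXO/XX./OOO
[XXO/XXO/OO.] end (terminal -1, X#6); searched .X./.X./.O. to 6

O's best at [.X./.X./.O.]: (2,0)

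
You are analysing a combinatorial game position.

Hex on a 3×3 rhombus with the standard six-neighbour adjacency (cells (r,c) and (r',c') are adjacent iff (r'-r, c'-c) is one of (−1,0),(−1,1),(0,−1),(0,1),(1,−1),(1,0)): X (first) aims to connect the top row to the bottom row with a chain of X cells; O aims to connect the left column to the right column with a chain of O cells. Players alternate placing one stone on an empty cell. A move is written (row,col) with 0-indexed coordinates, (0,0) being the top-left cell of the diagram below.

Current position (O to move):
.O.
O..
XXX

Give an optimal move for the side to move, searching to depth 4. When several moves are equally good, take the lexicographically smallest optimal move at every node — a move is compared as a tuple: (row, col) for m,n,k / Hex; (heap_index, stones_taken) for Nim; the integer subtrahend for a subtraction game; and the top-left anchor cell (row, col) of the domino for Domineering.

O's best at [.O./O../XXX]: (0,2)

[.O./O../XXX] O move#1: (0,0):-1/OO./O../XXX, (0,2):+1/.OO/O../XXX*, (1,1):+1/.O./OO./XXX, (1,2):+1/.O./O.O/XXX
[.OO/O../XXX] end (terminal -1, X#2); searched .O./O../XXX to 4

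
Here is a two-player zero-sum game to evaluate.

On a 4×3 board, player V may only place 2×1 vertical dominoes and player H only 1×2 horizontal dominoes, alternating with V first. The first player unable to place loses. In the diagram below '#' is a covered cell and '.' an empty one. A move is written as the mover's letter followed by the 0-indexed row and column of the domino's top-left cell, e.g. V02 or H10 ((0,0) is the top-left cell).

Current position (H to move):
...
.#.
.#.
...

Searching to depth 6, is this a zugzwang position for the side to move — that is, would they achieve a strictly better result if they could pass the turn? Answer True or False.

zugzwang(.../.#./.#./..., H) = False

ply 1, H at .../.#./.#./... | H00=-1→##./.#./.#./...*; H01=-1→.##/.#./.#./...; H30=-1→.../.#./.#./##.; H31=-1→.../.#./.#./.##
ply 2, V at ##./.#./.#./... | V02=+1→###/.##/.#./...*; V10=+1→##./##./##./...; V12=+1→##./.##/.##/...; V20=+1→##./.#./##./#..; V22=+1→##./.#./.##/..#
ply 3, H at ###/.##/.#./... | H30=-1→###/.##/.#./##.*; H31=-1→###/.##/.#./.##
ply 4, V at ###/.##/.#./##. | V10=+1→###/###/##./##.*; V22=+1→###/.##/.##/###
ply 5: ###/###/##./##. is terminal -1 (H); from .../.#./.#./... depth 6
pass branch (V moves first from the same position):
  | ply 1, V at .../.#./.#./... | V00=+1→#../##./.#./...*; V02=+1→..#/.##/.#./...; V10=-1→.../##./##./...; V12=-1→.../.##/.##/...; V20=+1→.../.#./##./#..; V22=+1→.../.#./.##/..#
  | ply 2, H at #../##./.#./... | H01=-1→###/##./.#./...*; H30=-1→#../##./.#./##.; H31=-1→#../##./.#./.##
  | ply 3, V at ###/##./.#./... | V12=-1→###/###/.##/...; V20=+1→###/##./##./#..*; V22=-1→###/##./.##/..#
  | ply 4, H at ###/##./##./#.. | H31=-1→###/##./##./###*
  | ply 5, V at ###/##./##./### | V12=+1→###/###/###/###*
  | ply 6: ###/###/###/### is terminal -1 (H); from .../.#./.#./... depth 6
H moving scores -1; H passing scores -1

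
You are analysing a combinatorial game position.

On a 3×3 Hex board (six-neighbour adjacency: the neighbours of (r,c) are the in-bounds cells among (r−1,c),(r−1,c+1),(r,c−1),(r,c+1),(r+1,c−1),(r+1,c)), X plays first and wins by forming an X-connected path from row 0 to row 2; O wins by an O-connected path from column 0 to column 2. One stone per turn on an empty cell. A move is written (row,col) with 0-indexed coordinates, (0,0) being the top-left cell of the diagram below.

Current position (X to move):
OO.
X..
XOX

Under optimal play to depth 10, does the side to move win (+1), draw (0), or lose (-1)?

p1 X@[OO./X../XOX]: (0,2)[OOX/X../XOX]+1* (1,1)[OO./XX./XOX]-1 (1,2)[OO./X.X/XOX]-1
p2 O@[OOX/X../XOX]: (1,1)[OOX/XO./XOX]-1* (1,2)[OOX/X.O/XOX]-1
p3 X@[OOX/XO./XOX]: (1,2)[OOX/XOX/XOX]+1*
p4 O@[OOX/XOX/XOX] terminal -1; root [OO./X../XOX] d10

value(OO./X../XOX, X) = +1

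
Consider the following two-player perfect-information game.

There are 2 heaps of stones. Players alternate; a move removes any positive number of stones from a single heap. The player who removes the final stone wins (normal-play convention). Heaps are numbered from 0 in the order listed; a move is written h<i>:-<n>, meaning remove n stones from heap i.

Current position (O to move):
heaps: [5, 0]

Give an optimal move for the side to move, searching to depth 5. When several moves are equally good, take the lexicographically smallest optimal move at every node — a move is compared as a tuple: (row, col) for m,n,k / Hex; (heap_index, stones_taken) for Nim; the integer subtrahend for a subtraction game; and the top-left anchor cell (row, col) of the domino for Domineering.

p1 O@[(5,0)]: h0:-1[(4,0)]-1 h0:-2[(3,0)]-1 h0:-3[(2,0)]-1 h0:-4[(1,0)]-1 h0:-5[(0,0)]+1*
p2 X@[(0,0)] terminal -1; root [(5,0)] d5

O's best at [(5,0)]: h0:-5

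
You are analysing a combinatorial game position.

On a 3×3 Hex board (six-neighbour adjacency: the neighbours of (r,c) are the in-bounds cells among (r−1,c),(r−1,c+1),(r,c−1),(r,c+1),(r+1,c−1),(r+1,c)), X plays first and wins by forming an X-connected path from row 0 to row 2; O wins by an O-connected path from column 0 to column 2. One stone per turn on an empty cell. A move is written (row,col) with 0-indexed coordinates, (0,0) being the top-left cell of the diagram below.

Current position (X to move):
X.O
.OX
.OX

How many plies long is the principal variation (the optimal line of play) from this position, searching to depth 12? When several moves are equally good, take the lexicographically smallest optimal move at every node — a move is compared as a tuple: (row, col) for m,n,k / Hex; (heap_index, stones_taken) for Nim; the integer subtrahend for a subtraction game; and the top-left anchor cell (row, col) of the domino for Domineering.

ply 1, X at X.O/.OX/.OX | (0,1)=-1→XXO/.OX/.OX*; (1,0)=-1→X.O/XOX/.OX; (2,0)=-1→X.O/.OX/XOX
ply 2, O at XXO/.OX/.OX | (1,0)=+1→XXO/OOX/.OX*; (2,0)=+1→XXO/.OX/OOX
ply 3: XXO/OOX/.OX is terminal -1 (X); from X.O/.OX/.OX depth 12

PV length from [X.O/.OX/.OX]: 2 plies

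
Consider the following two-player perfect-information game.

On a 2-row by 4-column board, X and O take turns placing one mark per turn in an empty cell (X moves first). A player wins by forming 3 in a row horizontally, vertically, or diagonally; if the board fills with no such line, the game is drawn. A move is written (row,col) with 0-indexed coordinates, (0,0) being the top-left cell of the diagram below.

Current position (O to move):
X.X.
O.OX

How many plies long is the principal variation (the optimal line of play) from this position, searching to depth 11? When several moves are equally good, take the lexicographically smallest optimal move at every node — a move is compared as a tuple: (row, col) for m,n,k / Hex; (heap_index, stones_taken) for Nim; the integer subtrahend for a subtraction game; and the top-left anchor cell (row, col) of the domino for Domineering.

ply 1, O at X.X./O.OX | (0,1)=+0→XOX./O.OX; (0,3)=-1→X.XO/O.OX; (1,1)=+1→X.X./OOOX*
ply 2: X.X./OOOX is terminal -1 (X); from X.X./O.OX depth 11

PV length from [X.X./O.OX]: 1 ply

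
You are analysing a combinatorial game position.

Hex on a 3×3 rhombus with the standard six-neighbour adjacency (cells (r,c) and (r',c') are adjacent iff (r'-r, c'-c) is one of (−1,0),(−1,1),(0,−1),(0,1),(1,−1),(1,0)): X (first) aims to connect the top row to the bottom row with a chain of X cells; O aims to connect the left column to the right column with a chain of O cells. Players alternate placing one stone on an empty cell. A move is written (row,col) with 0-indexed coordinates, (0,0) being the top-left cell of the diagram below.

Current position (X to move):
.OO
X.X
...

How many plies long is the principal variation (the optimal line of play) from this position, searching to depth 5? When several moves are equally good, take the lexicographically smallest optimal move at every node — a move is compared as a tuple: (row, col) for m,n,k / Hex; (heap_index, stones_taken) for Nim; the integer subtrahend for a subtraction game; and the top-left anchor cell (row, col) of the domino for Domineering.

[.OO/X.X/...] X move#1: (0,0):+1/XOO/X.X/...*, (1,1):-1/.OO/XXX/..., (2,0):-1/.OO/X.X/X.., (2,1):-1/.OO/X.X/.X., (2,2):-1/.OO/X.X/..X
[XOO/X.X/...] O move#2: (1,1):-1/XOO/XOX/...*, (2,0):-1/XOO/X.X/O.., (2,1):-1/XOO/X.X/.O., (2,2):-1/XOO/X.X/..O
[XOO/XOX/...] X move#3: (2,0):+1/XOO/XOX/X..*, (2,1):-1/XOO/XOX/.X., (2,2):-1/XOO/XOX/..X
[XOO/XOX/X..] end (terminal -1, O#4); searched .OO/X.X/... to 5

PV length from [.OO/X.X/...]: 3 plies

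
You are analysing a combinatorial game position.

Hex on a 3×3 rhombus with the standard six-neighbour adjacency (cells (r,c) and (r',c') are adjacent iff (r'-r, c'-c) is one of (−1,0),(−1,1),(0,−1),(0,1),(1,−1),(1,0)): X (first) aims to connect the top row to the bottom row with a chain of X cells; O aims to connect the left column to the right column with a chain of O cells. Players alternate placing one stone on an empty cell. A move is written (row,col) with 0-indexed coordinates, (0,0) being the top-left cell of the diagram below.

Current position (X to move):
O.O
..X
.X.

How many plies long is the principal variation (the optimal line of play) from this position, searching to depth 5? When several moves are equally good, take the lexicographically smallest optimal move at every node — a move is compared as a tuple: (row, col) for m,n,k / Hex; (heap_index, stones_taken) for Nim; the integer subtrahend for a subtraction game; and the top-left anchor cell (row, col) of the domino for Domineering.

PV length from [O.O/..X/.X.]: 4 plies

ply 1, X at O.O/..X/.X. | (0,1)=-1→OXO/..X/.X.*; (1,0)=-1→O.O/X.X/.X.; (1,1)=-1→O.O/.XX/.X.; (2,0)=-1→O.O/..X/XX.; (2,2)=-1→O.O/..X/.XX
ply 2, O at OXO/..X/.X. | (1,0)=-1→OXO/O.X/.X.; (1,1)=+1→OXO/.OX/.X.*; (2,0)=-1→OXO/..X/OX.; (2,2)=-1→OXO/..X/.XO
ply 3, X at OXO/.OX/.X. | (1,0)=-1→OXO/XOX/.X.*; (2,0)=-1→OXO/.OX/XX.; (2,2)=-1→OXO/.OX/.XX
ply 4, O at OXO/XOX/.X. | (2,0)=+1→OXO/XOX/OX.*; (2,2)=-1→OXO/XOX/.XO
ply 5: OXO/XOX/OX. is terminal -1 (X); from O.O/..X/.X. depth 5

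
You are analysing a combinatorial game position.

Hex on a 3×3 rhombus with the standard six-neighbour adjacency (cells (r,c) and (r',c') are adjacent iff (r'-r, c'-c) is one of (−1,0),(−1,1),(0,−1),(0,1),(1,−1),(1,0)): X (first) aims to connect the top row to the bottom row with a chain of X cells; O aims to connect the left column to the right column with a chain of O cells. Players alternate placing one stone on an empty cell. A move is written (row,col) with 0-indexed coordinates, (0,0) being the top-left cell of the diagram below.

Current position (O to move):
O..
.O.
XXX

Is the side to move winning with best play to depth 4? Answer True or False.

[O../.O./XXX] O move#1: (0,1):+1/OO./.O./XXX*, (0,2):+1/O.O/.O./XXX, (1,0):+1/O../OO./XXX, (1,2):+1/O../.OO/XXX
[OO./.O./XXX] X move#2: (0,2):-1/OOX/.O./XXX*, (1,0):-1/OO./XO./XXX, (1,2):-1/OO./.OX/XXX
[OOX/.O./XXX] O move#3: (1,0):-1/OOX/OO./XXX, (1,2):+1/OOX/.OO/XXX*
[OOX/.OO/XXX] end (terminal -1, X#4); searched O../.O./XXX to 4

O winning at [O../.O./XXX]: True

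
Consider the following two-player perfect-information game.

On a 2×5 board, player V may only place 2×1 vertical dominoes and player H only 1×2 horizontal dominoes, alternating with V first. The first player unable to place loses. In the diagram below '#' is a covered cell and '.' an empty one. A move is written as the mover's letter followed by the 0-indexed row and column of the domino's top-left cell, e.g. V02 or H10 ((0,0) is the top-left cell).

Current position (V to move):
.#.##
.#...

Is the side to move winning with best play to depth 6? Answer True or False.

[.#.##/.#...] V move#1: V00:-1/##.##/##..., V02:+1/.####/.##..*
[.####/.##..] H move#2: H13:-1/.####/.####*
[.####/.####] V move#3: V00:+1/#####/#####*
[#####/#####] end (terminal -1, H#4); searched .#.##/.#... to 6

V winning at [.#.##/.#...]: True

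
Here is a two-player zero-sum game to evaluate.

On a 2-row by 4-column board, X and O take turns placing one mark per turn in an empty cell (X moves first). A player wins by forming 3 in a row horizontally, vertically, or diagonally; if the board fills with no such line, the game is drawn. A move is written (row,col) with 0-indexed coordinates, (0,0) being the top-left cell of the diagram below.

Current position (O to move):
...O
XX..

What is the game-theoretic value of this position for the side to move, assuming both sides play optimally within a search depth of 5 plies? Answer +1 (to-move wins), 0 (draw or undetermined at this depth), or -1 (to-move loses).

ply 1, O at ...O/XX.. | (0,0)=-1→O..O/XX..; (0,1)=-1→.O.O/XX..; (0,2)=-1→..OO/XX..; (1,2)=+0→...O/XXO.*; (1,3)=-1→...O/XX.O
ply 2, X at ...O/XXO. | (0,0)=+0→X..O/XXO.*; (0,1)=+0→.X.O/XXO.; (0,2)=+0→..XO/XXO.; (1,3)=+0→...O/XXOX
ply 3, O at X..O/XXO. | (0,1)=+0→XO.O/XXO.*; (0,2)=+0→X.OO/XXO.; (1,3)=+0→X..O/XXOO
ply 4, X at XO.O/XXO. | (0,2)=+0→XOXO/XXO.*; (1,3)=-1→XO.O/XXOX
ply 5, O at XOXO/XXO. | (1,3)=+0→XOXO/XXOO*
ply 6: XOXO/XXOO is terminal +0 (X); from ...O/XX.. depth 5

value(...O/XX.., O) = 0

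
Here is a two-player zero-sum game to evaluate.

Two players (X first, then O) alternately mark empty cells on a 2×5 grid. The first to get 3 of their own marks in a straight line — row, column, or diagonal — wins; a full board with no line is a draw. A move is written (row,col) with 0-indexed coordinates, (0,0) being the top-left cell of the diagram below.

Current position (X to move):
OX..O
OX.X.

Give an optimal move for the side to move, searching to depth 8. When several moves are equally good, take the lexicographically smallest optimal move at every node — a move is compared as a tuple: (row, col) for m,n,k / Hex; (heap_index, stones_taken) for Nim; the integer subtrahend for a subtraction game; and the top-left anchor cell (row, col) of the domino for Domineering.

ply 1, X at OX..O/OX.X. | (0,2)=+1→OXX.O/OX.X.*; (0,3)=+1→OX.XO/OX.X.; (1,2)=+1→OX..O/OXXX.; (1,4)=+0→OX..O/OX.XX
ply 2, O at OXX.O/OX.X. | (0,3)=-1→OXXOO/OX.X.*; (1,2)=-1→OXX.O/OXOX.; (1,4)=-1→OXX.O/OX.XO
ply 3, X at OXXOO/OX.X. | (1,2)=+1→OXXOO/OXXX.*; (1,4)=+0→OXXOO/OX.XX
ply 4: OXXOO/OXXX. is terminal -1 (O); from OX..O/OX.X. depth 8

X's best at [OX..O/OX.X.]: (0,2)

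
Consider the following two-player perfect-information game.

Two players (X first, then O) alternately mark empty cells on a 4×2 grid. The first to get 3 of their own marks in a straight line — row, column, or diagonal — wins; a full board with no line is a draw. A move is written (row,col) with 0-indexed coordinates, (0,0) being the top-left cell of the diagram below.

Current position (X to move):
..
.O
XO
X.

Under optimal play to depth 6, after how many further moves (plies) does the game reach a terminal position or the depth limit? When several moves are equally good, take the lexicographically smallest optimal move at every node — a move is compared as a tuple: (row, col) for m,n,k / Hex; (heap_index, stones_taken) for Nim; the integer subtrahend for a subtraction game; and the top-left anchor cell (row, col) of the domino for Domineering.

PV length from [../.O/XO/X.]: 1 ply

ply 1, X at ../.O/XO/X. | (0,0)=-1→X./.O/XO/X.; (0,1)=-1→.X/.O/XO/X.; (1,0)=+1→../XO/XO/X.*; (3,1)=-1→../.O/XO/XX
ply 2: ../XO/XO/X. is terminal -1 (O); from ../.O/XO/X. depth 6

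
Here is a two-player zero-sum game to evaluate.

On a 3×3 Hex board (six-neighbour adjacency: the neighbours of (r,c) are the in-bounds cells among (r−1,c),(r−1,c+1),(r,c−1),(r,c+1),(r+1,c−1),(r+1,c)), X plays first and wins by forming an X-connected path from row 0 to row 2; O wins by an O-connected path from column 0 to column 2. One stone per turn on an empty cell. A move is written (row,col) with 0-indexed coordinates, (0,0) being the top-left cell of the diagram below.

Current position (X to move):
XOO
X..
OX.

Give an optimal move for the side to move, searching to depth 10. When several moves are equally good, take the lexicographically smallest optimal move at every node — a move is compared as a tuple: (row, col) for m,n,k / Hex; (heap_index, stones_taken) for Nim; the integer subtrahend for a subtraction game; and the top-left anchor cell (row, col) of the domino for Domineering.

p1 X@[XOO/X../OX.]: (1,1)[XOO/XX./OX.]+1* (1,2)[XOO/X.X/OX.]-1 (2,2)[XOO/X../OXX]-1
p2 O@[XOO/XX./OX.] terminal -1; root [XOO/X../OX.] d10

X's best at [XOO/X../OX.]: (1,1)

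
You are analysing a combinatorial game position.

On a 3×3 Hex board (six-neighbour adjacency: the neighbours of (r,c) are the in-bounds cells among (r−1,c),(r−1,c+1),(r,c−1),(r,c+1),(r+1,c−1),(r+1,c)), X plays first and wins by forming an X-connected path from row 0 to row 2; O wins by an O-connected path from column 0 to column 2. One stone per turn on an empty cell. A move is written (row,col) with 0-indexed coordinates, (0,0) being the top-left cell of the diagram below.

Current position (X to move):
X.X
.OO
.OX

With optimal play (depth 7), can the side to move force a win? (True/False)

ply 1, X at X.X/.OO/.OX | (0,1)=-1→XXX/.OO/.OX*; (1,0)=-1→X.X/XOO/.OX; (2,0)=-1→X.X/.OO/XOX
ply 2, O at XXX/.OO/.OX | (1,0)=+1→XXX/OOO/.OX*; (2,0)=+1→XXX/.OO/OOX
ply 3: XXX/OOO/.OX is terminal -1 (X); from X.X/.OO/.OX depth 7

X winning at [X.X/.OO/.OX]: False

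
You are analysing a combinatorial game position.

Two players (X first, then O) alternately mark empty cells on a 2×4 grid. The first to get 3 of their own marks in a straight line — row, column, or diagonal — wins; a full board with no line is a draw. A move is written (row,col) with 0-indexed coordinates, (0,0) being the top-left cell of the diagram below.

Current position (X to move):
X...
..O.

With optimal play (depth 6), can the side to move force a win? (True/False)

X winning at [X.../..O.]: False

ply 1, X at X.../..O. | (0,1)=+0→XX../..O.*; (0,2)=+0→X.X./..O.; (0,3)=-1→X..X/..O.; (1,0)=+0→X.../X.O.; (1,1)=+0→X.../.XO.; (1,3)=+0→X.../..OX
ply 2, O at XX../..O. | (0,2)=+0→XXO./..O.*; (0,3)=-1→XX.O/..O.; (1,0)=-1→XX../O.O.; (1,1)=-1→XX../.OO.; (1,3)=-1→XX../..OO
ply 3, X at XXO./..O. | (0,3)=-1→XXOX/..O.; (1,0)=+0→XXO./X.O.*; (1,1)=+0→XXO./.XO.; (1,3)=+0→XXO./..OX
ply 4, O at XXO./X.O. | (0,3)=+0→XXOO/X.O.*; (1,1)=+0→XXO./XOO.; (1,3)=+0→XXO./X.OO
ply 5, X at XXOO/X.O. | (1,1)=+0→XXOO/XXO.*; (1,3)=+0→XXOO/X.OX
ply 6, O at XXOO/XXO. | (1,3)=+0→XXOO/XXOO*
ply 7: XXOO/XXOO is terminal +0 (X); from X.../..O. depth 6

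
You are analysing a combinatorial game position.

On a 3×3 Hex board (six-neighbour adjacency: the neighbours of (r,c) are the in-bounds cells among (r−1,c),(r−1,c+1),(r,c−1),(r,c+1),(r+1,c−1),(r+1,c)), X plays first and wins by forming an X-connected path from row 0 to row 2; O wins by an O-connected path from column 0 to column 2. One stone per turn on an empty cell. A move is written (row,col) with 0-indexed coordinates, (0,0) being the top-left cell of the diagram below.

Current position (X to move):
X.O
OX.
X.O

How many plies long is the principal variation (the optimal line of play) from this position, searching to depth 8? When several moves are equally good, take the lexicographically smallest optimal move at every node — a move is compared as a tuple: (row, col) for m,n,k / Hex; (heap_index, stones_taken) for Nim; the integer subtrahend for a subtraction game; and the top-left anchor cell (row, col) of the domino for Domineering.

[X.O/OX./X.O] X move#1: (0,1):+1/XXO/OX./X.O*, (1,2):-1/X.O/OXX/X.O, (2,1):-1/X.O/OX./XXO
[XXO/OX./X.O] end (terminal -1, O#2); searched X.O/OX./X.O to 8

PV length from [X.O/OX./X.O]: 1 ply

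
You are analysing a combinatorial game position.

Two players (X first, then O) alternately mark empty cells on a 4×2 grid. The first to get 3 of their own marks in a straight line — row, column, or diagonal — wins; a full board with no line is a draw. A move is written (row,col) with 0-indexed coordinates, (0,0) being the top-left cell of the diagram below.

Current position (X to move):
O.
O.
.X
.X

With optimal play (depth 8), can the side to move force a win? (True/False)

X winning at [O./O./.X/.X]: True

[O./O./.X/.X] X move#1: (0,1):-1/OX/O./.X/.X, (1,1):+1/O./OX/.X/.X*, (2,0):+0/O./O./XX/.X, (3,0):-1/O./O./.X/XX
[O./OX/.X/.X] end (terminal -1, O#2); searched O./O./.X/.X to 8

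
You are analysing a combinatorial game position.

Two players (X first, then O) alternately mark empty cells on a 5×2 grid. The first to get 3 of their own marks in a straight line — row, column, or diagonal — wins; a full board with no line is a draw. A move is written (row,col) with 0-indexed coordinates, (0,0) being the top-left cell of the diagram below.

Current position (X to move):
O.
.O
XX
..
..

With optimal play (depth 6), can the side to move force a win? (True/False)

ply 1, X at O./.O/XX/../.. | (0,1)=+0→OX/.O/XX/../..; (1,0)=+0→O./XO/XX/../..; (3,0)=+1→O./.O/XX/X./..*; (3,1)=+1→O./.O/XX/.X/..; (4,0)=+0→O./.O/XX/../X.; (4,1)=+1→O./.O/XX/../.X
ply 2, O at O./.O/XX/X./.. | (0,1)=-1→OO/.O/XX/X./..*; (1,0)=-1→O./OO/XX/X./..; (3,1)=-1→O./.O/XX/XO/..; (4,0)=-1→O./.O/XX/X./O.; (4,1)=-1→O./.O/XX/X./.O
ply 3, X at OO/.O/XX/X./.. | (1,0)=+1→OO/XO/XX/X./..*; (3,1)=+1→OO/.O/XX/XX/..; (4,0)=+1→OO/.O/XX/X./X.; (4,1)=+1→OO/.O/XX/X./.X
ply 4: OO/XO/XX/X./.. is terminal -1 (O); from O./.O/XX/../.. depth 6

X winning at [O./.O/XX/../..]: True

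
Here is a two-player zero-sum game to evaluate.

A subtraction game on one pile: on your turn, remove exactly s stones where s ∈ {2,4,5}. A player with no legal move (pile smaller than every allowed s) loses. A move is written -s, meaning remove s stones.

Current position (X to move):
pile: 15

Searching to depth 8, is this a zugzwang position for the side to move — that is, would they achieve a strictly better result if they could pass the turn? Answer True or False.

zugzwang(15, X) = True

p1 X@[15]: -2[13]-1* -4[11]-1 -5[10]-1
p2 O@[13]: -2[11]-1 -4[9]-1 -5[8]+1*
p3 X@[8]: -2[6]-1* -4[4]-1 -5[3]-1
p4 O@[6]: -2[4]-1 -4[2]-1 -5[1]+1*
p5 X@[1] terminal -1; root [15] d8
suppose X passes — search the same position with O to move:
pass> p1 O@[15]: -2[13]-1* -4[11]-1 -5[10]-1
pass> p2 X@[13]: -2[11]-1 -4[9]-1 -5[8]+1*
pass> p3 O@[8]: -2[6]-1* -4[4]-1 -5[3]-1
pass> p4 X@[6]: -2[4]-1 -4[2]-1 -5[1]+1*
pass> p5 O@[1] terminal -1; root [15] d8
for X: play -1, pass +1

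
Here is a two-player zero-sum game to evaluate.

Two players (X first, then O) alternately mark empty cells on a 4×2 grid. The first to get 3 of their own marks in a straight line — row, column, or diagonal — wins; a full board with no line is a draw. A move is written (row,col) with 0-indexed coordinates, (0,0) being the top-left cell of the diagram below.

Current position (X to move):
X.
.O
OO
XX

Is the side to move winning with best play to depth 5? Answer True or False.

X winning at [X./.O/OO/XX]: False

[X./.O/OO/XX] X move#1: (0,1):+0/XX/.O/OO/XX*, (1,0):-1/X./XO/OO/XX
[XX/.O/OO/XX] O move#2: (1,0):+0/XX/OO/OO/XX*
[XX/OO/OO/XX] end (terminal +0, X#3); searched X./.O/OO/XX to 5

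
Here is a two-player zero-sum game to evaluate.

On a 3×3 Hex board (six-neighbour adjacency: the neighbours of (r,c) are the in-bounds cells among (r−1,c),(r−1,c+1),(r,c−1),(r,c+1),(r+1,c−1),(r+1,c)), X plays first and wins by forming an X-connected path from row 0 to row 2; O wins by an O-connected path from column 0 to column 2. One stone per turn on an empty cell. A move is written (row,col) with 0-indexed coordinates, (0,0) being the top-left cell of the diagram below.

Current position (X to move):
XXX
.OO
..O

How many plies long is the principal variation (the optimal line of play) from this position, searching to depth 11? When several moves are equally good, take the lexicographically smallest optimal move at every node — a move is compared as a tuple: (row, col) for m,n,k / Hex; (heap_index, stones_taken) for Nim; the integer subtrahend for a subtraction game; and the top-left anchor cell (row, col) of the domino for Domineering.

PV length from [XXX/.OO/..O]: 2 plies

p1 X@[XXX/.OO/..O]: (1,0)[XXX/XOO/..O]-1* (2,0)[XXX/.OO/X.O]-1 (2,1)[XXX/.OO/.XO]-1
p2 O@[XXX/XOO/..O]: (2,0)[XXX/XOO/O.O]+1* (2,1)[XXX/XOO/.OO]-1
p3 X@[XXX/XOO/O.O] terminal -1; root [XXX/.OO/..O] d11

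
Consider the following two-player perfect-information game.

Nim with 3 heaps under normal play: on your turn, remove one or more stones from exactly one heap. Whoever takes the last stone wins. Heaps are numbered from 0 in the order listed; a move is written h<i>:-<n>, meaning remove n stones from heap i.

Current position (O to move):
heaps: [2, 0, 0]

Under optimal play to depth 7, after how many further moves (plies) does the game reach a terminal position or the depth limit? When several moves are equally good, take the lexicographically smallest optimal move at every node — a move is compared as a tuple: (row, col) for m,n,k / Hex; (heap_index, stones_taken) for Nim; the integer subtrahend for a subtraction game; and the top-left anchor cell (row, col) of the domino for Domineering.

PV length from [(2,0,0)]: 1 ply

[(2,0,0)] O move#1: h0:-1:-1/(1,0,0), h0:-2:+1/(0,0,0)*
[(0,0,0)] end (terminal -1, X#2); searched (2,0,0) to 7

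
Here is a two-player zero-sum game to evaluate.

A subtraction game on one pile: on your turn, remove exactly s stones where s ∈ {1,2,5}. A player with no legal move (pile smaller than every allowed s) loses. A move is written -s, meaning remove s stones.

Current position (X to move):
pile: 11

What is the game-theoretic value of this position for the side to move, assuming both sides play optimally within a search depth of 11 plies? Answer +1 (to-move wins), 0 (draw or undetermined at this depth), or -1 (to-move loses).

p1 X@[11]: -1[10]-1 -2[9]+1* -5[6]+1
p2 O@[9]: -1[8]-1* -2[7]-1 -5[4]-1
p3 X@[8]: -1[7]-1 -2[6]+1* -5[3]+1
p4 O@[6]: -1[5]-1* -2[4]-1 -5[1]-1
p5 X@[5]: -1[4]-1 -2[3]+1* -5[0]+1
p6 O@[3]: -1[2]-1* -2[1]-1
p7 X@[2]: -1[1]-1 -2[0]+1*
p8 O@[0] terminal -1; root [11] d11

value(11, X) = +1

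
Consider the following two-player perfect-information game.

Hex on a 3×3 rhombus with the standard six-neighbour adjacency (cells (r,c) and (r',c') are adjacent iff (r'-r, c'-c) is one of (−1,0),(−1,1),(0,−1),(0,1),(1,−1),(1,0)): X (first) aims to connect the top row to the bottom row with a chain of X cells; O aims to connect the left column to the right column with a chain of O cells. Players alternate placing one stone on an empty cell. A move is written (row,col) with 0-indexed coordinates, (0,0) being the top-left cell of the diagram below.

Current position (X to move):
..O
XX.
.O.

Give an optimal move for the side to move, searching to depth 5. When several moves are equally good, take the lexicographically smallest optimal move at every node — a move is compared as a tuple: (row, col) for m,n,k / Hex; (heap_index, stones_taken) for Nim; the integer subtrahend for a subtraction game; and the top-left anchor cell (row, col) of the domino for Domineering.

p1 X@[..O/XX./.O.]: (0,0)[X.O/XX./.O.]-1 (0,1)[.XO/XX./.O.]-1 (1,2)[..O/XXX/.O.]+1* (2,0)[..O/XX./XO.]+1 (2,2)[..O/XX./.OX]+1
p2 O@[..O/XXX/.O.]: (0,0)[O.O/XXX/.O.]-1* (0,1)[.OO/XXX/.O.]-1 (2,0)[..O/XXX/OO.]-1 (2,2)[..O/XXX/.OO]-1
p3 X@[O.O/XXX/.O.]: (0,1)[OXO/XXX/.O.]+1* (2,0)[O.O/XXX/XO.]-1 (2,2)[O.O/XXX/.OX]-1
p4 O@[OXO/XXX/.O.]: (2,0)[OXO/XXX/OO.]-1* (2,2)[OXO/XXX/.OO]-1
p5 X@[OXO/XXX/OO.]: (2,2)[OXO/XXX/OOX]+1*
p6 O@[OXO/XXX/OOX] terminal -1; root [..O/XX./.O.] d5

X's best at [..O/XX./.O.]: (1,2)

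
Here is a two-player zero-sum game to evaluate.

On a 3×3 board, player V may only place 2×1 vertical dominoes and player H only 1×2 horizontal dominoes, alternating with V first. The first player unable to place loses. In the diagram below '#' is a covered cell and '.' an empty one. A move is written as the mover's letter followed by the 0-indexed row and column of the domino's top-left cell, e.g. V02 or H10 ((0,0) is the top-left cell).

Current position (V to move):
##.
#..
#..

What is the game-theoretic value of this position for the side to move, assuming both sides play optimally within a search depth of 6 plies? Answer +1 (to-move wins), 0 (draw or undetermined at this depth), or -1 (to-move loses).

value(##./#../#.., V) = +1

ply 1, V at ##./#../#.. | V02=-1→###/#.#/#..; V11=+1→##./##./##.*; V12=+1→##./#.#/#.#
ply 2: ##./##./##. is terminal -1 (H); from ##./#../#.. depth 6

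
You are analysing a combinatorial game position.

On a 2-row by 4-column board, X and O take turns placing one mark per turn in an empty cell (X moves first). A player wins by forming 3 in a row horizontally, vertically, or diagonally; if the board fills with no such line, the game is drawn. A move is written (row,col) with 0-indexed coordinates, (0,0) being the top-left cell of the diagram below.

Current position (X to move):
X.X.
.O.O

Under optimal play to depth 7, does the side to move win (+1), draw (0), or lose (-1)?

value(X.X./.O.O, X) = +1

[X.X./.O.O] X move#1: (0,1):+1/XXX./.O.O*, (0,3):-1/X.XX/.O.O, (1,0):-1/X.X./XO.O, (1,2):+0/X.X./.OXO
[XXX./.O.O] end (terminal -1, O#2); searched X.X./.O.O to 7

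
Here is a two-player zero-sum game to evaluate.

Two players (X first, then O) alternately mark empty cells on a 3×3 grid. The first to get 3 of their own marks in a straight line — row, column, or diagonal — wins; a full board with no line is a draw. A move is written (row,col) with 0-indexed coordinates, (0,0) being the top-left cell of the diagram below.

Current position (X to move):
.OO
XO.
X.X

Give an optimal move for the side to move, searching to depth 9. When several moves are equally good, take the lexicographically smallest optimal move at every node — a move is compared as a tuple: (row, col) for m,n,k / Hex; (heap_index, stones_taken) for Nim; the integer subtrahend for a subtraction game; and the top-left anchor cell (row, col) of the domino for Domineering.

[.OO/XO./X.X] X move#1: (0,0):+1/XOO/XO./X.X*, (1,2):-1/.OO/XOX/X.X, (2,1):+1/.OO/XO./XXX
[XOO/XO./X.X] end (terminal -1, O#2); searched .OO/XO./X.X to 9

X's best at [.OO/XO./X.X]: (0,0)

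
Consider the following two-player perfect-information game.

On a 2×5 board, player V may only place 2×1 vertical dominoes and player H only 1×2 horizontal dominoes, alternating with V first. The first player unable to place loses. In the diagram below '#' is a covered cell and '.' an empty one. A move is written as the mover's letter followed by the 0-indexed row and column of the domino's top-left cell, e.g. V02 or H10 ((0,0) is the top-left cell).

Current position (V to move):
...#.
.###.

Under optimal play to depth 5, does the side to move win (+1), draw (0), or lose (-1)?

[...#./.###.] V move#1: V00:+1/#..#./####.*, V04:-1/...##/.####
[#..#./####.] H move#2: H01:-1/####./####.*
[####./####.] V move#3: V04:+1/#####/#####*
[#####/#####] end (terminal -1, H#4); searched ...#./.###. to 5

value(...#./.###., V) = +1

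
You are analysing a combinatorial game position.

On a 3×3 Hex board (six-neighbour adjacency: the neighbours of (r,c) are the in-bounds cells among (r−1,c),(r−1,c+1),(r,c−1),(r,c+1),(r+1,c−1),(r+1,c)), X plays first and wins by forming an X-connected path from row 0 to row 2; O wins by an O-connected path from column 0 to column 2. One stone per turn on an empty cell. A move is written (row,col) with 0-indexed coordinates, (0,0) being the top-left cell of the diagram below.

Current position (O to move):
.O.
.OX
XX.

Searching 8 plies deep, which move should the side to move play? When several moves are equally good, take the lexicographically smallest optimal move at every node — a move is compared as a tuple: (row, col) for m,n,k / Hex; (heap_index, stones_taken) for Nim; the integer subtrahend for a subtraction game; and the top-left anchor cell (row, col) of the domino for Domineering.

ply 1, O at .O./.OX/XX. | (0,0)=-1→OO./.OX/XX.; (0,2)=+1→.OO/.OX/XX.*; (1,0)=-1→.O./OOX/XX.; (2,2)=-1→.O./.OX/XXO
ply 2, X at .OO/.OX/XX. | (0,0)=-1→XOO/.OX/XX.*; (1,0)=-1→.OO/XOX/XX.; (2,2)=-1→.OO/.OX/XXX
ply 3, O at XOO/.OX/XX. | (1,0)=+1→XOO/OOX/XX.*; (2,2)=-1→XOO/.OX/XXO
ply 4: XOO/OOX/XX. is terminal -1 (X); from .O./.OX/XX. depth 8

O's best at [.O./.OX/XX.]: (0,2)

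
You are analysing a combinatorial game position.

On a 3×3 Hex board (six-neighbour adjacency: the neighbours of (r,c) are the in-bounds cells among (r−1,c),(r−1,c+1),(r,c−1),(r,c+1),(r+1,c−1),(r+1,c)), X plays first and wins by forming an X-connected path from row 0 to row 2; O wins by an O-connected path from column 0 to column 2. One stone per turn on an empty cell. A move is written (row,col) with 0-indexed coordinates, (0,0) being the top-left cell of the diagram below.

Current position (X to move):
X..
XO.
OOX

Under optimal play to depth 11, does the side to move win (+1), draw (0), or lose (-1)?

value(X../XO./OOX, X) = -1

ply 1, X at X../XO./OOX | (0,1)=-1→XX./XO./OOX*; (0,2)=-1→X.X/XO./OOX; (1,2)=-1→X../XOX/OOX
ply 2, O at XX./XO./OOX | (0,2)=+1→XXO/XO./OOX*; (1,2)=+1→XX./XOO/OOX
ply 3: XXO/XO./OOX is terminal -1 (X); from X../XO./OOX depth 11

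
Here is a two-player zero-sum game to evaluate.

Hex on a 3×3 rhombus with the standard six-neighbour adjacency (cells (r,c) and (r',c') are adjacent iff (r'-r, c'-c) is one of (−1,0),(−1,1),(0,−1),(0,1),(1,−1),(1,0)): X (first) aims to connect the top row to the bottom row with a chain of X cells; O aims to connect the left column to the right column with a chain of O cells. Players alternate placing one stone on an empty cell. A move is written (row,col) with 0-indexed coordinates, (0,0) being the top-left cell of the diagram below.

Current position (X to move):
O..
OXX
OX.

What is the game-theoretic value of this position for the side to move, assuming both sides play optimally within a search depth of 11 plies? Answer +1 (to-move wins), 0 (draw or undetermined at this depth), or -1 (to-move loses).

[O../OXX/OX.] X move#1: (0,1):+1/OX./OXX/OX.*, (0,2):+1/O.X/OXX/OX., (2,2):+1/O../OXX/OXX
[OX./OXX/OX.] end (terminal -1, O#2); searched O../OXX/OX. to 11

value(O../OXX/OX., X) = +1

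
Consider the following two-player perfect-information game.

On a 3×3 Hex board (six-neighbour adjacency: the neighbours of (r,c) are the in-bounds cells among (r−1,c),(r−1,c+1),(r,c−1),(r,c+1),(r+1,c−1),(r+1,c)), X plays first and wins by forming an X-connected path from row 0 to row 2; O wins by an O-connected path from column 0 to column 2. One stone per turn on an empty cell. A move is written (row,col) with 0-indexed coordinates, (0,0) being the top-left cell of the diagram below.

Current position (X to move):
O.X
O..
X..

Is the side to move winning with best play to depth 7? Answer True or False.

ply 1, X at O.X/O../X.. | (0,1)=+1→OXX/O../X..*; (1,1)=+1→O.X/OX./X..; (1,2)=+1→O.X/O.X/X..; (2,1)=+1→O.X/O../XX.; (2,2)=+1→O.X/O../X.X
ply 2, O at OXX/O../X.. | (1,1)=-1→OXX/OO./X..*; (1,2)=-1→OXX/O.O/X..; (2,1)=-1→OXX/O../XO.; (2,2)=-1→OXX/O../X.O
ply 3, X at OXX/OO./X.. | (1,2)=+1→OXX/OOX/X..*; (2,1)=-1→OXX/OO./XX.; (2,2)=-1→OXX/OO./X.X
ply 4, O at OXX/OOX/X.. | (2,1)=-1→OXX/OOX/XO.*; (2,2)=-1→OXX/OOX/X.O
ply 5, X at OXX/OOX/XO. | (2,2)=+1→OXX/OOX/XOX*
ply 6: OXX/OOX/XOX is terminal -1 (O); from O.X/O../X.. depth 7

X winning at [O.X/O../X..]: True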